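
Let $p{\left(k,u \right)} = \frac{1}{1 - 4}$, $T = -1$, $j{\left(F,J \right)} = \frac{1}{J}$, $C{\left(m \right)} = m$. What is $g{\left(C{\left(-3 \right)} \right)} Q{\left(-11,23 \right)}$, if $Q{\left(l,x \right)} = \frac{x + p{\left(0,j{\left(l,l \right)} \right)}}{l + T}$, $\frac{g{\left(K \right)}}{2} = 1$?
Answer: $- \frac{34}{9} \approx -3.7778$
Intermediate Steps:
$g{\left(K \right)} = 2$ ($g{\left(K \right)} = 2 \cdot 1 = 2$)
$p{\left(k,u \right)} = - \frac{1}{3}$ ($p{\left(k,u \right)} = \frac{1}{1 - 4} = \frac{1}{-3} = - \frac{1}{3}$)
$Q{\left(l,x \right)} = \frac{- \frac{1}{3} + x}{-1 + l}$ ($Q{\left(l,x \right)} = \frac{x - \frac{1}{3}}{l - 1} = \frac{- \frac{1}{3} + x}{-1 + l}$)
$g{\left(C{\left(-3 \right)} \right)} Q{\left(-11,23 \right)} = 2 \frac{- \frac{1}{3} + 23}{-1 - 11} = 2 \frac{1}{-12} \cdot \frac{68}{3} = 2 \left(\left(- \frac{1}{12}\right) \frac{68}{3}\right) = 2 \left(- \frac{17}{9}\right) = - \frac{34}{9}$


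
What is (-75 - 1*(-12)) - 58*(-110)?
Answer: 6317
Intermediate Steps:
(-75 - 1*(-12)) - 58*(-110) = (-75 + 12) + 6380 = -63 + 6380 = 6317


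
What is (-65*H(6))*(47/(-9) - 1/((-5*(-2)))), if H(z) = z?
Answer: 6227/3 ≈ 2075.7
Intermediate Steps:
(-65*H(6))*(47/(-9) - 1/((-5*(-2)))) = (-65*6)*(47/(-9) - 1/((-5*(-2)))) = -390*(47*(-⅑) - 1/10) = -390*(-47/9 - 1*⅒) = -390*(-47/9 - ⅒) = -390*(-479/90) = 6227/3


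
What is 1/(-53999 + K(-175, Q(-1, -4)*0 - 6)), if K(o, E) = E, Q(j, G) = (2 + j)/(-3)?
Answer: -1/54005 ≈ -1.8517e-5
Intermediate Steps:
Q(j, G) = -⅔ - j/3 (Q(j, G) = (2 + j)*(-⅓) = -⅔ - j/3)
1/(-53999 + K(-175, Q(-1, -4)*0 - 6)) = 1/(-53999 + ((-⅔ - ⅓*(-1))*0 - 6)) = 1/(-53999 + ((-⅔ + ⅓)*0 - 6)) = 1/(-53999 + (-⅓*0 - 6)) = 1/(-53999 + (0 - 6)) = 1/(-53999 - 6) = 1/(-54005) = -1/54005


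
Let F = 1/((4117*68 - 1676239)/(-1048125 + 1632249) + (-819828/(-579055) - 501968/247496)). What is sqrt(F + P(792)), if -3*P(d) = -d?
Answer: 6*sqrt(7231090254107563175952392636006189)/31421381359107461 ≈ 16.238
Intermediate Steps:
P(d) = d/3 (P(d) = -(-1)*d/3 = d/3)
F = -10464128492282340/31421381359107461 (F = 1/((279956 - 1676239)/584124 + (-819828*(-1/579055) - 501968*1/247496)) = 1/(-1396283*1/584124 + (819828/579055 - 62746/30937)) = 1/(-1396283/584124 - 10970366194/17914224535) = 1/(-31421381359107461/10464128492282340) = -10464128492282340/31421381359107461 ≈ -0.33303)
sqrt(F + P(792)) = sqrt(-10464128492282340/31421381359107461 + (1/3)*792) = sqrt(-10464128492282340/31421381359107461 + 264) = sqrt(8284780550312087364/31421381359107461) = 6*sqrt(7231090254107563175952392636006189)/31421381359107461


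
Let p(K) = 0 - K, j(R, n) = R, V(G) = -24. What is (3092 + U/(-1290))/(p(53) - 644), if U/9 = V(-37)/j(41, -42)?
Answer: -27256016/6144055 ≈ -4.4362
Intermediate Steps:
p(K) = -K
U = -216/41 (U = 9*(-24/41) = -216/41 ≈ -5.2683)
(3092 + U/(-1290))/(p(53) - 644) = (3092 - 216/41/(-1290))/(-1*53 - 644) = (3092 - 216/41*(-1/1290))/(-53 - 644) = (3092 + 36/8815)/(-697) = (27256016/8815)*(-1/697) = -27256016/6144055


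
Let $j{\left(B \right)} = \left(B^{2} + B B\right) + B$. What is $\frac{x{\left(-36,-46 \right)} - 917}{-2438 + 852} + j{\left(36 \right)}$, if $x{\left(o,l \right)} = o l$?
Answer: $\frac{4167269}{1586} \approx 2627.5$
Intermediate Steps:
$x{\left(o,l \right)} = l o$
$j{\left(B \right)} = B + 2 B^{2}$ ($j{\left(B \right)} = \left(B^{2} + B^{2}\right) + B = 2 B^{2} + B = B + 2 B^{2}$)
$\frac{x{\left(-36,-46 \right)} - 917}{-2438 + 852} + j{\left(36 \right)} = \frac{\left(-46\right) \left(-36\right) - 917}{-2438 + 852} + 36 \left(1 + 2 \cdot 36\right) = \frac{1656 - 917}{-1586} + 36 \left(1 + 72\right) = 739 \left(- \frac{1}{1586}\right) + 36 \cdot 73 = - \frac{739}{1586} + 2628 = \frac{4167269}{1586}$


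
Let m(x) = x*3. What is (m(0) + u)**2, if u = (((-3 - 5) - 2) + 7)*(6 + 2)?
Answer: 576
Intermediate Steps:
m(x) = 3*x
u = -24 (u = ((-8 - 2) + 7)*8 = (-10 + 7)*8 = -3*8 = -24)
(m(0) + u)**2 = (3*0 - 24)**2 = (0 - 24)**2 = (-24)**2 = 576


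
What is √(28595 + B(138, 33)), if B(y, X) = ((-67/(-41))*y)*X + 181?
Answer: √60882294/41 ≈ 190.31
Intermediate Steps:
B(y, X) = 181 + 67*X*y/41 (B(y, X) = ((-67*(-1/41))*y)*X + 181 = (67*y/41)*X + 181 = 67*X*y/41 + 181 = 181 + 67*X*y/41)
√(28595 + B(138, 33)) = √(28595 + (181 + (67/41)*33*138)) = √(28595 + (181 + 305118/41)) = √(28595 + 312539/41) = √(1484934/41) = √60882294/41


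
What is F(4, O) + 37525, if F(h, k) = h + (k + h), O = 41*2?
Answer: 37615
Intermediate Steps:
O = 82
F(h, k) = k + 2*h (F(h, k) = h + (h + k) = k + 2*h)
F(4, O) + 37525 = (82 + 2*4) + 37525 = (82 + 8) + 37525 = 90 + 37525 = 37615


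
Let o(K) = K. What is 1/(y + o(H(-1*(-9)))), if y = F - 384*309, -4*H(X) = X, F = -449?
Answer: -4/476429 ≈ -8.3958e-6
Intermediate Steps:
H(X) = -X/4
y = -119105 (y = -449 - 384*309 = -449 - 118656 = -119105)
1/(y + o(H(-1*(-9)))) = 1/(-119105 - (-1)*(-9)/4) = 1/(-119105 - ¼*9) = 1/(-119105 - 9/4) = 1/(-476429/4) = -4/476429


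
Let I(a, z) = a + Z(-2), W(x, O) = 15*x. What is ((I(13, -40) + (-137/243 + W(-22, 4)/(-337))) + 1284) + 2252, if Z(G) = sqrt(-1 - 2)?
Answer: 290665180/81891 + I*sqrt(3) ≈ 3549.4 + 1.732*I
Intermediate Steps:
Z(G) = I*sqrt(3) (Z(G) = sqrt(-3) = I*sqrt(3))
I(a, z) = a + I*sqrt(3)
((I(13, -40) + (-137/243 + W(-22, 4)/(-337))) + 1284) + 2252 = (((13 + I*sqrt(3)) + (-137/243 + (15*(-22))/(-337))) + 1284) + 2252 = (((13 + I*sqrt(3)) + (-137*1/243 - 330*(-1/337))) + 1284) + 2252 = (((13 + I*sqrt(3)) + (-137/243 + 330/337)) + 1284) + 2252 = (((13 + I*sqrt(3)) + 34021/81891) + 1284) + 2252 = ((1098604/81891 + I*sqrt(3)) + 1284) + 2252 = (106246648/81891 + I*sqrt(3)) + 2252 = 290665180/81891 + I*sqrt(3)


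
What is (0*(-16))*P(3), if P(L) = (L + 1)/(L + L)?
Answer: 0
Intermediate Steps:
P(L) = (1 + L)/(2*L) (P(L) = (1 + L)/((2*L)) = (1 + L)*(1/(2*L)) = (1 + L)/(2*L))
(0*(-16))*P(3) = (0*(-16))*((½)*(1 + 3)/3) = 0*((½)*(⅓)*4) = 0*(⅔) = 0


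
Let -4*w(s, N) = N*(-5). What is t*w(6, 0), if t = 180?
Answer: 0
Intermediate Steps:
w(s, N) = 5*N/4 (w(s, N) = -N*(-5)/4 = -(-5)*N/4 = 5*N/4)
t*w(6, 0) = 180*((5/4)*0) = 180*0 = 0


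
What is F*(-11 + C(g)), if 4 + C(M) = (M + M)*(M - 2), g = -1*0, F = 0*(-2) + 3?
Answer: -45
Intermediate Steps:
F = 3 (F = 0 + 3 = 3)
g = 0
C(M) = -4 + 2*M*(-2 + M) (C(M) = -4 + (M + M)*(M - 2) = -4 + (2*M)*(-2 + M) = -4 + 2*M*(-2 + M))
F*(-11 + C(g)) = 3*(-11 + (-4 - 4*0 + 2*0**2)) = 3*(-11 + (-4 + 0 + 2*0)) = 3*(-11 + (-4 + 0 + 0)) = 3*(-11 - 4) = 3*(-15) = -45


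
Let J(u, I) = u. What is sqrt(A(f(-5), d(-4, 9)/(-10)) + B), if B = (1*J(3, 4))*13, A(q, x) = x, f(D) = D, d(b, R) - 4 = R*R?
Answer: sqrt(122)/2 ≈ 5.5227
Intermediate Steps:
d(b, R) = 4 + R**2 (d(b, R) = 4 + R*R = 4 + R**2)
B = 39 (B = (1*3)*13 = 3*13 = 39)
sqrt(A(f(-5), d(-4, 9)/(-10)) + B) = sqrt((4 + 9**2)/(-10) + 39) = sqrt((4 + 81)*(-1/10) + 39) = sqrt(85*(-1/10) + 39) = sqrt(-17/2 + 39) = sqrt(61/2) = sqrt(122)/2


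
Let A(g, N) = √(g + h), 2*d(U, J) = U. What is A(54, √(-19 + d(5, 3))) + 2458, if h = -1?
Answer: 2458 + √53 ≈ 2465.3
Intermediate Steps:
d(U, J) = U/2
A(g, N) = √(-1 + g) (A(g, N) = √(g - 1) = √(-1 + g))
A(54, √(-19 + d(5, 3))) + 2458 = √(-1 + 54) + 2458 = √53 + 2458 = 2458 + √53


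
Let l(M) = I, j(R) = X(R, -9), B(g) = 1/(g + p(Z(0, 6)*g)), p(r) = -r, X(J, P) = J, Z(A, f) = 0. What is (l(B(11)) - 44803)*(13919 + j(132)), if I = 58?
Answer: -628711995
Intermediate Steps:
B(g) = 1/g (B(g) = 1/(g - 0*g) = 1/(g - 1*0) = 1/(g + 0) = 1/g)
j(R) = R
l(M) = 58
(l(B(11)) - 44803)*(13919 + j(132)) = (58 - 44803)*(13919 + 132) = -44745*14051 = -628711995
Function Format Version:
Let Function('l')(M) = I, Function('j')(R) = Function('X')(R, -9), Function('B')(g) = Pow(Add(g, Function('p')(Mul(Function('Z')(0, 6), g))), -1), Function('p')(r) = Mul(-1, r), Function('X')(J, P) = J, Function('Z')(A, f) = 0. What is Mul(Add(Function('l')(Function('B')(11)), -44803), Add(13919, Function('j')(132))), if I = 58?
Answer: -628711995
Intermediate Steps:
Function('B')(g) = Pow(g, -1) (Function('B')(g) = Pow(Add(g, Mul(-1, Mul(0, g))), -1) = Pow(Add(g, Mul(-1, 0)), -1) = Pow(Add(g, 0), -1) = Pow(g, -1))
Function('j')(R) = R
Function('l')(M) = 58
Mul(Add(Function('l')(Function('B')(11)), -44803), Add(13919, Function('j')(132))) = Mul(Add(58, -44803), Add(13919, 132)) = Mul(-44745, 14051) = -628711995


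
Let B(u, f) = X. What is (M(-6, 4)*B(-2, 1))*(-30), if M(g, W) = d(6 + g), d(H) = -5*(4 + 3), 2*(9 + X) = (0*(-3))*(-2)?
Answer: -9450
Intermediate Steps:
X = -9 (X = -9 + ((0*(-3))*(-2))/2 = -9 + (0*(-2))/2 = -9 + (1/2)*0 = -9 + 0 = -9)
B(u, f) = -9
d(H) = -35 (d(H) = -5*7 = -35)
M(g, W) = -35
(M(-6, 4)*B(-2, 1))*(-30) = -35*(-9)*(-30) = 315*(-30) = -9450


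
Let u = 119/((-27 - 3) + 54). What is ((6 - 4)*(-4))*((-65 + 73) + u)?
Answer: -311/3 ≈ -103.67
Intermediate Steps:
u = 119/24 (u = 119/(-30 + 54) = 119/24 ≈ 4.9583)
((6 - 4)*(-4))*((-65 + 73) + u) = ((6 - 4)*(-4))*((-65 + 73) + 119/24) = (2*(-4))*(8 + 119/24) = -8*311/24 = -311/3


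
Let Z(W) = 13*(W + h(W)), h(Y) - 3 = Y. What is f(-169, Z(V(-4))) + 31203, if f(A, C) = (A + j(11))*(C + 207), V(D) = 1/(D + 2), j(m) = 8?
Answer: -6310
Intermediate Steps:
h(Y) = 3 + Y
V(D) = 1/(2 + D)
Z(W) = 39 + 26*W (Z(W) = 13*(W + (3 + W)) = 13*(3 + 2*W) = 39 + 26*W)
f(A, C) = (8 + A)*(207 + C) (f(A, C) = (A + 8)*(C + 207) = (8 + A)*(207 + C))
f(-169, Z(V(-4))) + 31203 = (1656 + 8*(39 + 26/(2 - 4)) + 207*(-169) - 169*(39 + 26/(2 - 4))) + 31203 = (1656 + 8*(39 + 26/(-2)) - 34983 - 169*(39 + 26/(-2))) + 31203 = (1656 + 8*(39 + 26*(-½)) - 34983 - 169*(39 + 26*(-½))) + 31203 = (1656 + 8*(39 - 13) - 34983 - 169*(39 - 13)) + 31203 = (1656 + 8*26 - 34983 - 169*26) + 31203 = (1656 + 208 - 34983 - 4394) + 31203 = -37513 + 31203 = -6310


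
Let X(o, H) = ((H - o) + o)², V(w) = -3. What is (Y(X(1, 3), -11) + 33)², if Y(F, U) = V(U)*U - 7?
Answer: 3481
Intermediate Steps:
X(o, H) = H²
Y(F, U) = -7 - 3*U (Y(F, U) = -3*U - 7 = -7 - 3*U)
(Y(X(1, 3), -11) + 33)² = ((-7 - 3*(-11)) + 33)² = ((-7 + 33) + 33)² = (26 + 33)² = 59² = 3481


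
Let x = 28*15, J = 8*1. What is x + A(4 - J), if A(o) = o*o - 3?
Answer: 433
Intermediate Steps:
J = 8
A(o) = -3 + o² (A(o) = o² - 3 = -3 + o²)
x = 420
x + A(4 - J) = 420 + (-3 + (4 - 1*8)²) = 420 + (-3 + (4 - 8)²) = 420 + (-3 + (-4)²) = 420 + (-3 + 16) = 420 + 13 = 433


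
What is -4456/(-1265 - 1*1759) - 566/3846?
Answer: 321379/242298 ≈ 1.3264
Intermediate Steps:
-4456/(-1265 - 1*1759) - 566/3846 = -4456/(-1265 - 1759) - 566*1/3846 = -4456/(-3024) - 283/1923 = -4456*(-1/3024) - 283/1923 = 557/378 - 283/1923 = 321379/242298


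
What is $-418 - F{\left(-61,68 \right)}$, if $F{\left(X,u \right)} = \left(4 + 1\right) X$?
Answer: $-113$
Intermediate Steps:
$F{\left(X,u \right)} = 5 X$
$-418 - F{\left(-61,68 \right)} = -418 - 5 \left(-61\right) = -418 - -305 = -418 + 305 = -113$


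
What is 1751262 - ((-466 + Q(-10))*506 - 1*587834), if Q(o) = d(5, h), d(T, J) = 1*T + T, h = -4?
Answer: 2569832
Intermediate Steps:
d(T, J) = 2*T (d(T, J) = T + T = 2*T)
Q(o) = 10 (Q(o) = 2*5 = 10)
1751262 - ((-466 + Q(-10))*506 - 1*587834) = 1751262 - ((-466 + 10)*506 - 1*587834) = 1751262 - (-456*506 - 587834) = 1751262 - (-230736 - 587834) = 1751262 - 1*(-818570) = 1751262 + 818570 = 2569832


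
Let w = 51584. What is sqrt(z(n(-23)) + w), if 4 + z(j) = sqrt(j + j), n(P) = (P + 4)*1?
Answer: sqrt(51580 + I*sqrt(38)) ≈ 227.11 + 0.014*I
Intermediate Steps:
n(P) = 4 + P (n(P) = (4 + P)*1 = 4 + P)
z(j) = -4 + sqrt(2)*sqrt(j) (z(j) = -4 + sqrt(j + j) = -4 + sqrt(2*j) = -4 + sqrt(2)*sqrt(j))
sqrt(z(n(-23)) + w) = sqrt((-4 + sqrt(2)*sqrt(4 - 23)) + 51584) = sqrt((-4 + sqrt(2)*sqrt(-19)) + 51584) = sqrt((-4 + sqrt(2)*(I*sqrt(19))) + 51584) = sqrt((-4 + I*sqrt(38)) + 51584) = sqrt(51580 + I*sqrt(38))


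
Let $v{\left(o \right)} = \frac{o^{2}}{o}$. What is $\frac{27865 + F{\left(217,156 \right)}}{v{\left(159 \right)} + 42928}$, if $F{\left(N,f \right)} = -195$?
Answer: $\frac{27670}{43087} \approx 0.64219$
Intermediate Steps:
$v{\left(o \right)} = o$
$\frac{27865 + F{\left(217,156 \right)}}{v{\left(159 \right)} + 42928} = \frac{27865 - 195}{159 + 42928} = \frac{27670}{43087}$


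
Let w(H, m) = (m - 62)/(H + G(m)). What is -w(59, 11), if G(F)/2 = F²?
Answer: 51/301 ≈ 0.16944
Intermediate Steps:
G(F) = 2*F²
w(H, m) = (-62 + m)/(H + 2*m²) (w(H, m) = (m - 62)/(H + 2*m²) = (-62 + m)/(H + 2*m²))
-w(59, 11) = -(-62 + 11)/(59 + 2*11²) = -(-51)/(59 + 2*121) = -(-51)/(59 + 242) = -(-51)/301 = -1*(-51/301) = 51/301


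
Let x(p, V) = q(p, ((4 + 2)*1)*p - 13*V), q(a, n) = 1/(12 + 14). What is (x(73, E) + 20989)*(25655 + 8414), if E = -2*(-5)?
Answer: 18591964335/26 ≈ 7.1508e+8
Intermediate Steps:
E = 10
q(a, n) = 1/26
x(p, V) = 1/26
(x(73, E) + 20989)*(25655 + 8414) = (1/26 + 20989)*(25655 + 8414) = (545715/26)*34069 = 18591964335/26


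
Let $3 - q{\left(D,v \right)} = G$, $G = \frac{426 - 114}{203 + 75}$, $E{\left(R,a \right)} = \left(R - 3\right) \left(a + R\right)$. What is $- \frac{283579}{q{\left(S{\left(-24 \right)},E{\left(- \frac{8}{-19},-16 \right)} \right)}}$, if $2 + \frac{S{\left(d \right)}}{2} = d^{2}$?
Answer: $- \frac{39417481}{261} \approx -1.5102 \cdot 10^{5}$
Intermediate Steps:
$S{\left(d \right)} = -4 + 2 d^{2}$
$E{\left(R,a \right)} = \left(-3 + R\right) \left(R + a\right)$
$G = \frac{156}{139}$ ($G = \frac{312}{278} = 312 \cdot \frac{1}{278} = \frac{156}{139} \approx 1.1223$)
$q{\left(D,v \right)} = \frac{261}{139}$ ($q{\left(D,v \right)} = 3 - \frac{156}{139} = \frac{261}{139}$)
$- \frac{283579}{q{\left(S{\left(-24 \right)},E{\left(- \frac{8}{-19},-16 \right)} \right)}} = - \frac{283579}{\frac{261}{139}} = \left(-283579\right) \frac{139}{261} = - \frac{39417481}{261}$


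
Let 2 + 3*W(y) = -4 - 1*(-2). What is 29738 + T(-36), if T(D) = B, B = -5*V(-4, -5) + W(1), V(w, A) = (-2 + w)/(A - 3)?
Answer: 356795/12 ≈ 29733.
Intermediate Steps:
W(y) = -4/3 (W(y) = -⅔ + (-4 - 1*(-2))/3 = -⅔ + (-4 + 2)/3 = -⅔ + (⅓)*(-2) = -⅔ - ⅔ = -4/3)
V(w, A) = (-2 + w)/(-3 + A)
B = -61/12 (B = -5*(-2 - 4)/(-3 - 5) - 4/3 = -5*(-6)/(-8) - 4/3 = -(-5)*(-6)/8 - 4/3 = -5*¾ - 4/3 = -15/4 - 4/3 = -61/12 ≈ -5.0833)
T(D) = -61/12
29738 + T(-36) = 29738 - 61/12 = 356795/12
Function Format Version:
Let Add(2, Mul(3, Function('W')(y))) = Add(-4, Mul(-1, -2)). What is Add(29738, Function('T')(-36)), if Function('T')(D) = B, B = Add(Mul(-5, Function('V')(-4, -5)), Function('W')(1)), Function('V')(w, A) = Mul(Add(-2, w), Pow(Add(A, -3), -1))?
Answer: Rational(356795, 12) ≈ 29733.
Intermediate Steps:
Function('W')(y) = Rational(-4, 3) (Function('W')(y) = Add(Rational(-2, 3), Mul(Rational(1, 3), Add(-4, Mul(-1, -2)))) = Add(Rational(-2, 3), Mul(Rational(1, 3), Add(-4, 2))) = Add(Rational(-2, 3), Mul(Rational(1, 3), -2)) = Add(Rational(-2, 3), Rational(-2, 3)) = Rational(-4, 3))
Function('V')(w, A) = Mul(Pow(Add(-3, A), -1), Add(-2, w)) (Function('V')(w, A) = Mul(Add(-2, w), Pow(Add(-3, A), -1)) = Mul(Pow(Add(-3, A), -1), Add(-2, w)))
B = Rational(-61, 12) (B = Add(Mul(-5, Mul(Pow(Add(-3, -5), -1), Add(-2, -4))), Rational(-4, 3)) = Add(Mul(-5, Mul(Pow(-8, -1), -6)), Rational(-4, 3)) = Add(Mul(-5, Mul(Rational(-1, 8), -6)), Rational(-4, 3)) = Add(Mul(-5, Rational(3, 4)), Rational(-4, 3)) = Add(Rational(-15, 4), Rational(-4, 3)) = Rational(-61, 12) ≈ -5.0833)
Function('T')(D) = Rational(-61, 12)
Add(29738, Function('T')(-36)) = Add(29738, Rational(-61, 12)) = Rational(356795, 12)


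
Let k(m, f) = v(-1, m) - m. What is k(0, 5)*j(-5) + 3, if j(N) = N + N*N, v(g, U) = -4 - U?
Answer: -77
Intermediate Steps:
j(N) = N + N²
k(m, f) = -4 - 2*m (k(m, f) = (-4 - m) - m = -4 - 2*m)
k(0, 5)*j(-5) + 3 = (-4 - 2*0)*(-5*(1 - 5)) + 3 = (-4 + 0)*(-5*(-4)) + 3 = -4*20 + 3 = -80 + 3 = -77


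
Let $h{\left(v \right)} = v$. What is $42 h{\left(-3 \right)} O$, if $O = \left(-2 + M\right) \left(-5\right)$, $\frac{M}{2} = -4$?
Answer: $-6300$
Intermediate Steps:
$M = -8$ ($M = 2 \left(-4\right) = -8$)
$O = 50$ ($O = \left(-2 - 8\right) \left(-5\right) = \left(-10\right) \left(-5\right) = 50$)
$42 h{\left(-3 \right)} O = 42 \left(-3\right) 50 = \left(-126\right) 50 = -6300$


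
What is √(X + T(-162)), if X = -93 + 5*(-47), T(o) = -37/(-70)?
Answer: 9*I*√19810/70 ≈ 18.096*I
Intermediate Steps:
T(o) = 37/70 (T(o) = -37*(-1/70) = 37/70)
X = -328 (X = -93 - 235 = -328)
√(X + T(-162)) = √(-328 + 37/70) = √(-22923/70) = 9*I*√19810/70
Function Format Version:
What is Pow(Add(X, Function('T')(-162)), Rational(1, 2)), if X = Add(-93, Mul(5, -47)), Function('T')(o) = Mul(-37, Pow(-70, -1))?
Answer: Mul(Rational(9, 70), I, Pow(19810, Rational(1, 2))) ≈ Mul(18.096, I)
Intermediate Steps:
Function('T')(o) = Rational(37, 70) (Function('T')(o) = Mul(-37, Rational(-1, 70)) = Rational(37, 70))
X = -328 (X = Add(-93, -235) = -328)
Pow(Add(X, Function('T')(-162)), Rational(1, 2)) = Pow(Add(-328, Rational(37, 70)), Rational(1, 2)) = Pow(Rational(-22923, 70), Rational(1, 2)) = Mul(Rational(9, 70), I, Pow(19810, Rational(1, 2)))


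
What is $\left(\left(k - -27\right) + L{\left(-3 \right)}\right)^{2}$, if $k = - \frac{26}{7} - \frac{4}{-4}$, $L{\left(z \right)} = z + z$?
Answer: $\frac{16384}{49} \approx 334.37$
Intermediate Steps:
$L{\left(z \right)} = 2 z$
$k = - \frac{19}{7}$ ($k = \left(-26\right) \frac{1}{7} - -1 = - \frac{26}{7} + 1 = - \frac{19}{7} \approx -2.7143$)
$\left(\left(k - -27\right) + L{\left(-3 \right)}\right)^{2} = \left(\left(- \frac{19}{7} - -27\right) + 2 \left(-3\right)\right)^{2} = \left(\left(- \frac{19}{7} + 27\right) - 6\right)^{2} = \left(\frac{170}{7} - 6\right)^{2} = \left(\frac{128}{7}\right)^{2} = \frac{16384}{49}$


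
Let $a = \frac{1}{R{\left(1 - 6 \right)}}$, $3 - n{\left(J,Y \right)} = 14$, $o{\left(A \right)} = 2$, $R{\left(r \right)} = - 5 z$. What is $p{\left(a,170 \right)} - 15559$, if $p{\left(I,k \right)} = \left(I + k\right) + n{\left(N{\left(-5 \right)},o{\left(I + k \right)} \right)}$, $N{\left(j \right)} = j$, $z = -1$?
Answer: $- \frac{76999}{5} \approx -15400.0$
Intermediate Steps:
$R{\left(r \right)} = 5$ ($R{\left(r \right)} = \left(-5\right) \left(-1\right) = 5$)
$n{\left(J,Y \right)} = -11$ ($n{\left(J,Y \right)} = 3 - 14 = -11$)
$a = \frac{1}{5} \approx 0.2$
$p{\left(I,k \right)} = -11 + I + k$ ($p{\left(I,k \right)} = \left(I + k\right) - 11 = -11 + I + k$)
$p{\left(a,170 \right)} - 15559 = \left(-11 + \frac{1}{5} + 170\right) - 15559 = \frac{796}{5} - 15559 = - \frac{76999}{5}$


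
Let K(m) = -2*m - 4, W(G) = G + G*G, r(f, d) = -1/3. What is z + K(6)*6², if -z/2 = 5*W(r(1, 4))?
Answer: -5164/9 ≈ -573.78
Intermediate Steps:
r(f, d) = -⅓ (r(f, d) = -1*⅓ = -⅓)
W(G) = G + G²
K(m) = -4 - 2*m
z = 20/9 (z = -10*(-(1 - ⅓)/3) = -10*(-⅓*⅔) = -10*(-2)/9 = -2*(-10/9) = 20/9 ≈ 2.2222)
z + K(6)*6² = 20/9 + (-4 - 2*6)*6² = 20/9 + (-4 - 12)*36 = 20/9 - 16*36 = 20/9 - 576 = -5164/9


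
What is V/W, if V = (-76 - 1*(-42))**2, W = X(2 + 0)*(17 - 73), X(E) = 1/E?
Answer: -289/7 ≈ -41.286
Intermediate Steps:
W = -28 (W = (17 - 73)/(2 + 0) = -56/2 = (1/2)*(-56) = -28)
V = 1156 (V = (-76 + 42)**2 = (-34)**2 = 1156)
V/W = 1156/(-28) = 1156*(-1/28) = -289/7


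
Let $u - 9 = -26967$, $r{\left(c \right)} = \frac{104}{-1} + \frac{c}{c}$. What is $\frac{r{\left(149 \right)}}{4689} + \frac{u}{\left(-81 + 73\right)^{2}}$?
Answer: $- \frac{63206327}{150048} \approx -421.24$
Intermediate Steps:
$r{\left(c \right)} = -103$ ($r{\left(c \right)} = 104 \left(-1\right) + 1 = -104 + 1 = -103$)
$u = -26958$ ($u = 9 - 26967 = -26958$)
$\frac{r{\left(149 \right)}}{4689} + \frac{u}{\left(-81 + 73\right)^{2}} = - \frac{103}{4689} - \frac{26958}{\left(-81 + 73\right)^{2}} = \left(-103\right) \frac{1}{4689} - \frac{26958}{\left(-8\right)^{2}} = - \frac{103}{4689} - \frac{26958}{64} = - \frac{103}{4689} - \frac{13479}{32} = - \frac{63206327}{150048}$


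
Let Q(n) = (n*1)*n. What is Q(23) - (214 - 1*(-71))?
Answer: 244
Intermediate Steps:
Q(n) = n² (Q(n) = n*n = n²)
Q(23) - (214 - 1*(-71)) = 23² - (214 - 1*(-71)) = 529 - (214 + 71) = 529 - 1*285 = 529 - 285 = 244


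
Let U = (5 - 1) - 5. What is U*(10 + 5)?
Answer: -15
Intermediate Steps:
U = -1 (U = 4 - 5 = -1)
U*(10 + 5) = -(10 + 5) = -1*15 = -15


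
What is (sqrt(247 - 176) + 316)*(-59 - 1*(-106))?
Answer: 14852 + 47*sqrt(71) ≈ 15248.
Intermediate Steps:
(sqrt(247 - 176) + 316)*(-59 - 1*(-106)) = (sqrt(71) + 316)*(-59 + 106) = (316 + sqrt(71))*47 = 14852 + 47*sqrt(71)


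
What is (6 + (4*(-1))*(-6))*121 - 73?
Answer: 3557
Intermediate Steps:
(6 + (4*(-1))*(-6))*121 - 73 = (6 - 4*(-6))*121 - 73 = (6 + 24)*121 - 73 = 30*121 - 73 = 3630 - 73 = 3557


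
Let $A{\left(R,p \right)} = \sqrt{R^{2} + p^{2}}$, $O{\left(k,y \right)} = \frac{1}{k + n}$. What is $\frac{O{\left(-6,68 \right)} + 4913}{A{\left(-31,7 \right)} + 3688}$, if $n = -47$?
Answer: $\frac{480155472}{360408851} - \frac{130194 \sqrt{1010}}{360408851} \approx 1.3208$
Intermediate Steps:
$O{\left(k,y \right)} = \frac{1}{-47 + k}$ ($O{\left(k,y \right)} = \frac{1}{k - 47} = \frac{1}{-47 + k}$)
$\frac{O{\left(-6,68 \right)} + 4913}{A{\left(-31,7 \right)} + 3688} = \frac{\frac{1}{-47 - 6} + 4913}{\sqrt{\left(-31\right)^{2} + 7^{2}} + 3688} = \frac{\frac{1}{-53} + 4913}{\sqrt{961 + 49} + 3688} = \frac{- \frac{1}{53} + 4913}{\sqrt{1010} + 3688} = \frac{260388}{53 \left(3688 + \sqrt{1010}\right)}$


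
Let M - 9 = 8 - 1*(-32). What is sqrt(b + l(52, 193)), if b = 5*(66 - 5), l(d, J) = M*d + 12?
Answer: sqrt(2865) ≈ 53.526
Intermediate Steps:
M = 49 (M = 9 + (8 - 1*(-32)) = 9 + (8 + 32) = 9 + 40 = 49)
l(d, J) = 12 + 49*d (l(d, J) = 49*d + 12 = 12 + 49*d)
b = 305 (b = 5*61 = 305)
sqrt(b + l(52, 193)) = sqrt(305 + (12 + 49*52)) = sqrt(305 + (12 + 2548)) = sqrt(305 + 2560) = sqrt(2865)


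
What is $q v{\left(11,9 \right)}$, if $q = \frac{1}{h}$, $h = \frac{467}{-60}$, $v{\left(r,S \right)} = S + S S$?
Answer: $- \frac{5400}{467} \approx -11.563$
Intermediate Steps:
$v{\left(r,S \right)} = S + S^{2}$
$h = - \frac{467}{60}$ ($h = 467 \left(- \frac{1}{60}\right) = - \frac{467}{60} \approx -7.7833$)
$q = - \frac{60}{467}$ ($q = \frac{1}{- \frac{467}{60}} = - \frac{60}{467} \approx -0.12848$)
$q v{\left(11,9 \right)} = - \frac{60 \cdot 9 \left(1 + 9\right)}{467} = - \frac{60 \cdot 9 \cdot 10}{467} = \left(- \frac{60}{467}\right) 90 = - \frac{5400}{467}$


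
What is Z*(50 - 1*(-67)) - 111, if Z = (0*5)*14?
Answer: -111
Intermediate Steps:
Z = 0 (Z = 0*14 = 0)
Z*(50 - 1*(-67)) - 111 = 0*(50 - 1*(-67)) - 111 = 0*(50 + 67) - 111 = 0*117 - 111 = 0 - 111 = -111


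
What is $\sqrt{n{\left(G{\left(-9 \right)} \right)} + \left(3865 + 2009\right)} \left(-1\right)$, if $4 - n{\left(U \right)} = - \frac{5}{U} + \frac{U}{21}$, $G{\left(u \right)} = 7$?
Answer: $- \frac{\sqrt{2592366}}{21} \approx -76.671$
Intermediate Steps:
$n{\left(U \right)} = 4 + \frac{5}{U} - \frac{U}{21}$ ($n{\left(U \right)} = 4 - \left(- \frac{5}{U} + \frac{U}{21}\right) = 4 + \frac{5}{U} - \frac{U}{21}$)
$\sqrt{n{\left(G{\left(-9 \right)} \right)} + \left(3865 + 2009\right)} \left(-1\right) = \sqrt{\left(4 + \frac{5}{7} - \frac{1}{3}\right) + \left(3865 + 2009\right)} \left(-1\right) = \sqrt{\left(4 + 5 \cdot \frac{1}{7} - \frac{1}{3}\right) + 5874} \left(-1\right) = \sqrt{\left(4 + \frac{5}{7} - \frac{1}{3}\right) + 5874} \left(-1\right) = \sqrt{\frac{92}{21} + 5874} \left(-1\right) = \sqrt{\frac{123446}{21}} \left(-1\right) = \frac{\sqrt{2592366}}{21} \left(-1\right) = - \frac{\sqrt{2592366}}{21}$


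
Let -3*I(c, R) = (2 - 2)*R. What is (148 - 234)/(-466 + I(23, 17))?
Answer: 43/233 ≈ 0.18455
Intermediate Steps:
I(c, R) = 0 (I(c, R) = -(2 - 2)*R/3 = -0*R = -⅓*0 = 0)
(148 - 234)/(-466 + I(23, 17)) = (148 - 234)/(-466 + 0) = -86/(-466) = -86*(-1/466) = 43/233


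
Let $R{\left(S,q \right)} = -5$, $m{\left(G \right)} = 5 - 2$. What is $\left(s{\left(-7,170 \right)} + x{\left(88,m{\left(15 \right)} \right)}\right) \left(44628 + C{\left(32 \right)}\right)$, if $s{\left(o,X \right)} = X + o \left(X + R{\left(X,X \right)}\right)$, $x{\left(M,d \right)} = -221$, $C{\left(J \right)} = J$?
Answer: $-53859960$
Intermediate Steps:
$m{\left(G \right)} = 3$
$s{\left(o,X \right)} = X + o \left(-5 + X\right)$ ($s{\left(o,X \right)} = X + o \left(X - 5\right) = X + o \left(-5 + X\right)$)
$\left(s{\left(-7,170 \right)} + x{\left(88,m{\left(15 \right)} \right)}\right) \left(44628 + C{\left(32 \right)}\right) = \left(\left(170 - -35 + 170 \left(-7\right)\right) - 221\right) \left(44628 + 32\right) = \left(\left(170 + 35 - 1190\right) - 221\right) 44660 = \left(-985 - 221\right) 44660 = \left(-1206\right) 44660 = -53859960$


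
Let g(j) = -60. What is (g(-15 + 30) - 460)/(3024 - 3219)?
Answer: 8/3 ≈ 2.6667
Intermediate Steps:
(g(-15 + 30) - 460)/(3024 - 3219) = (-60 - 460)/(3024 - 3219) = -520/(-195) = -520*(-1/195) = 8/3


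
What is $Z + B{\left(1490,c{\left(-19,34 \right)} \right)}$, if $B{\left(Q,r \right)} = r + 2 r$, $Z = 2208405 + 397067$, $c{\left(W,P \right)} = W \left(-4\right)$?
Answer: $2605700$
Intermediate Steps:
$c{\left(W,P \right)} = - 4 W$
$Z = 2605472$
$B{\left(Q,r \right)} = 3 r$
$Z + B{\left(1490,c{\left(-19,34 \right)} \right)} = 2605472 + 3 \left(\left(-4\right) \left(-19\right)\right) = 2605472 + 3 \cdot 76 = 2605472 + 228 = 2605700$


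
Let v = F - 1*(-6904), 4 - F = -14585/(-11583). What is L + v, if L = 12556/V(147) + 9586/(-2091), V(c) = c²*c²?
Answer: 107078356962574031/15513753972717 ≈ 6902.2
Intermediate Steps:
F = 31747/11583 (F = 4 - (-14585)/(-11583) = 4 - (-14585)*(-1)/11583 = 4 - 1*14585/11583 = 4 - 14585/11583 = 31747/11583 ≈ 2.7408)
V(c) = c⁴
v = 80000779/11583 (v = 31747/11583 - 1*(-6904) = 31747/11583 + 6904 = 80000779/11583 ≈ 6906.7)
L = -1492048572890/325463370057 (L = 12556/(147⁴) + 9586/(-2091) = 12556/466948881 + 9586*(-1/2091) = 12556*(1/466948881) - 9586/2091 = 12556/466948881 - 9586/2091 = -1492048572890/325463370057 ≈ -4.5844)
L + v = -1492048572890/325463370057 + 80000779/11583 = 107078356962574031/15513753972717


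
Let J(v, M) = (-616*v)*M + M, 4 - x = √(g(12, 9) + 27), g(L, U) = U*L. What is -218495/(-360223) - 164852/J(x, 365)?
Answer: 1151764733074259/1979241637048815 - 101548832*√15/5494489905 ≈ 0.51034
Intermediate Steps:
g(L, U) = L*U
x = 4 - 3*√15 (x = 4 - √(12*9 + 27) = 4 - √(108 + 27) = 4 - √135 = 4 - 3*√15 ≈ -7.6189)
J(v, M) = M - 616*M*v (J(v, M) = -616*M*v + M = M - 616*M*v)
-218495/(-360223) - 164852/J(x, 365) = -218495/(-360223) - 164852*1/(365*(1 - 616*(4 - 3*√15))) = -218495*(-1/360223) - 164852*1/(365*(1 + (-2464 + 1848*√15))) = 218495/360223 - 164852*1/(365*(-2463 + 1848*√15)) = 218495/360223 - 164852/(-898995 + 674520*√15)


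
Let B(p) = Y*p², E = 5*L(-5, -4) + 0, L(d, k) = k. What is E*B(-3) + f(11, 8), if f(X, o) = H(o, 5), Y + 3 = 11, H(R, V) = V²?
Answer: -1415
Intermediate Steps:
Y = 8 (Y = -3 + 11 = 8)
E = -20 (E = 5*(-4) + 0 = -20 + 0 = -20)
f(X, o) = 25 (f(X, o) = 5² = 25)
B(p) = 8*p²
E*B(-3) + f(11, 8) = -160*(-3)² + 25 = -160*9 + 25 = -20*72 + 25 = -1440 + 25 = -1415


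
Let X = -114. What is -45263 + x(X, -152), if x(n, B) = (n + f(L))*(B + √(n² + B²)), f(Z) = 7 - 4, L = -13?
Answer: -49481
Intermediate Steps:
f(Z) = 3
x(n, B) = (3 + n)*(B + √(B² + n²)) (x(n, B) = (n + 3)*(B + √(n² + B²)) = (3 + n)*(B + √(B² + n²)))
-45263 + x(X, -152) = -45263 + (3*(-152) + 3*√((-152)² + (-114)²) - 152*(-114) - 114*√((-152)² + (-114)²)) = -45263 + (-456 + 3*√(23104 + 12996) + 17328 - 114*√(23104 + 12996)) = -45263 + (-456 + 3*√36100 + 17328 - 114*√36100) = -45263 + (-456 + 3*190 + 17328 - 114*190) = -45263 + (-456 + 570 + 17328 - 21660) = -45263 - 4218 = -49481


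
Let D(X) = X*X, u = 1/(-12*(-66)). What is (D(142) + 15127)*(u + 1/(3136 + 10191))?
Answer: 498273629/10554984 ≈ 47.207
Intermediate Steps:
u = 1/792 ≈ 0.0012626
D(X) = X**2
(D(142) + 15127)*(u + 1/(3136 + 10191)) = (142**2 + 15127)*(1/792 + 1/(3136 + 10191)) = (20164 + 15127)*(1/792 + 1/13327) = 35291*(1/792 + 1/13327) = 35291*(14119/10554984) = 498273629/10554984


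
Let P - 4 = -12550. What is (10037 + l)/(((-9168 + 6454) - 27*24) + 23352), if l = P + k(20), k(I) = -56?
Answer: -513/3998 ≈ -0.12831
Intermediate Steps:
P = -12546 (P = 4 - 12550 = -12546)
l = -12602 (l = -12546 - 56 = -12602)
(10037 + l)/(((-9168 + 6454) - 27*24) + 23352) = (10037 - 12602)/(((-9168 + 6454) - 27*24) + 23352) = -2565/((-2714 - 648) + 23352) = -2565/(-3362 + 23352) = -2565/19990 = -2565*1/19990 = -513/3998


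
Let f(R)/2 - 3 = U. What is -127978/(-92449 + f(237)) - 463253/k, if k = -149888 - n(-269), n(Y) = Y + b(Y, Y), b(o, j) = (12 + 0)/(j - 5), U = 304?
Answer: 8451636042401/1882415187495 ≈ 4.4898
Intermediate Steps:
f(R) = 614 (f(R) = 6 + 2*304 = 6 + 608 = 614)
b(o, j) = 12/(-5 + j)
n(Y) = Y + 12/(-5 + Y)
k = -20497797/137 (k = -149888 - (12 - 269*(-5 - 269))/(-5 - 269) = -149888 - (12 - 269*(-274))/(-274) = -149888 - (-1)*(12 + 73706)/274 = -149888 - (-1)*73718/274 = -149888 - 1*(-36859/137) = -149888 + 36859/137 = -20497797/137 ≈ -1.4962e+5)
-127978/(-92449 + f(237)) - 463253/k = -127978/(-92449 + 614) - 463253/(-20497797/137) = -127978/(-91835) - 463253*(-137/20497797) = -127978*(-1/91835) + 63465661/20497797 = 127978/91835 + 63465661/20497797 = 8451636042401/1882415187495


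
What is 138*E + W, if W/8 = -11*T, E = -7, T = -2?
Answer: -790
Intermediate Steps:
W = 176 (W = 8*(-11*(-2)) = 8*22 = 176)
138*E + W = 138*(-7) + 176 = -966 + 176 = -790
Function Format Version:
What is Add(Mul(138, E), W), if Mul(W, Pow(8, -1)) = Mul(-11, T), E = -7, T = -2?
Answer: -790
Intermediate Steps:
W = 176 (W = Mul(8, Mul(-11, -2)) = Mul(8, 22) = 176)
Add(Mul(138, E), W) = Add(Mul(138, -7), 176) = Add(-966, 176) = -790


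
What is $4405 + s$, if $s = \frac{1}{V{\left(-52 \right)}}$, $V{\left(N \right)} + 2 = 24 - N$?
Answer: $\frac{325971}{74} \approx 4405.0$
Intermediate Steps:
$V{\left(N \right)} = 22 - N$ ($V{\left(N \right)} = -2 - \left(-24 + N\right) = 22 - N$)
$s = \frac{1}{74}$ ($s = \frac{1}{22 - -52} = \frac{1}{22 + 52} = \frac{1}{74} \approx 0.013514$)
$4405 + s = 4405 + \frac{1}{74} = \frac{325971}{74}$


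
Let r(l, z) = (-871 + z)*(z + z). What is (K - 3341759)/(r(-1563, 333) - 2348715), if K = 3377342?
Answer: -11861/902341 ≈ -0.013145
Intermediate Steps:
r(l, z) = 2*z*(-871 + z) (r(l, z) = (-871 + z)*(2*z) = 2*z*(-871 + z))
(K - 3341759)/(r(-1563, 333) - 2348715) = (3377342 - 3341759)/(2*333*(-871 + 333) - 2348715) = 35583/(2*333*(-538) - 2348715) = 35583/(-358308 - 2348715) = 35583/(-2707023) = 35583*(-1/2707023) = -11861/902341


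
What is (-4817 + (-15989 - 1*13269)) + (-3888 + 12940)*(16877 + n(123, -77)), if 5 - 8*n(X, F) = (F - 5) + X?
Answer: 152695795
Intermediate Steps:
n(X, F) = 5/4 - F/8 - X/8 (n(X, F) = 5/8 - ((F - 5) + X)/8 = 5/8 - ((-5 + F) + X)/8 = 5/8 - (-5 + F + X)/8 = 5/8 + (5/8 - F/8 - X/8) = 5/4 - F/8 - X/8)
(-4817 + (-15989 - 1*13269)) + (-3888 + 12940)*(16877 + n(123, -77)) = (-4817 + (-15989 - 1*13269)) + (-3888 + 12940)*(16877 + (5/4 - ⅛*(-77) - ⅛*123)) = (-4817 + (-15989 - 13269)) + 9052*(16877 + (5/4 + 77/8 - 123/8)) = (-4817 - 29258) + 9052*(16877 - 9/2) = -34075 + 9052*(33745/2) = -34075 + 152729870 = 152695795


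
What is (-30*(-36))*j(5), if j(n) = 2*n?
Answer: 10800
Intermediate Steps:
(-30*(-36))*j(5) = (-30*(-36))*(2*5) = 1080*10 = 10800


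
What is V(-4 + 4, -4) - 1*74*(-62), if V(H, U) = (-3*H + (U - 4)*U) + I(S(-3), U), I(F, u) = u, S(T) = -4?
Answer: 4616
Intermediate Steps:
V(H, U) = U - 3*H + U*(-4 + U) (V(H, U) = (-3*H + (U - 4)*U) + U = (-3*H + (-4 + U)*U) + U = (-3*H + U*(-4 + U)) + U = U - 3*H + U*(-4 + U))
V(-4 + 4, -4) - 1*74*(-62) = ((-4)² - 3*(-4 + 4) - 3*(-4)) - 1*74*(-62) = (16 - 3*0 + 12) - 74*(-62) = (16 + 0 + 12) + 4588 = 28 + 4588 = 4616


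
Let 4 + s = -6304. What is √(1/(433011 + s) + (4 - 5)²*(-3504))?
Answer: I*√637992377105633/426703 ≈ 59.195*I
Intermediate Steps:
s = -6308 (s = -4 - 6304 = -6308)
√(1/(433011 + s) + (4 - 5)²*(-3504)) = √(1/(433011 - 6308) + (4 - 5)²*(-3504)) = √(1/426703 + (-1)²*(-3504)) = √(1/426703 + 1*(-3504)) = √(1/426703 - 3504) = √(-1495167311/426703) = I*√637992377105633/426703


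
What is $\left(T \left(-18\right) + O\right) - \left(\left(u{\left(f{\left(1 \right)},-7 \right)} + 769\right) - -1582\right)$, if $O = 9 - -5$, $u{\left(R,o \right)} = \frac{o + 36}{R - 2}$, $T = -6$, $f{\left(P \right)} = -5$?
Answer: $- \frac{15574}{7} \approx -2224.9$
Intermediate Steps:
$u{\left(R,o \right)} = \frac{36 + o}{-2 + R}$
$O = 14$ ($O = 9 + 5 = 14$)
$\left(T \left(-18\right) + O\right) - \left(\left(u{\left(f{\left(1 \right)},-7 \right)} + 769\right) - -1582\right) = \left(\left(-6\right) \left(-18\right) + 14\right) - \left(\left(\frac{36 - 7}{-2 - 5} + 769\right) - -1582\right) = \left(108 + 14\right) - \left(\left(\frac{1}{-7} \cdot 29 + 769\right) + 1582\right) = 122 - \left(\left(\left(- \frac{1}{7}\right) 29 + 769\right) + 1582\right) = 122 - \left(\left(- \frac{29}{7} + 769\right) + 1582\right) = 122 - \left(\frac{5354}{7} + 1582\right) = 122 - \frac{16428}{7} = - \frac{15574}{7}$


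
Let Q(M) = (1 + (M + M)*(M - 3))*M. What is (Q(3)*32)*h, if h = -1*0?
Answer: 0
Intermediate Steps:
h = 0
Q(M) = M*(1 + 2*M*(-3 + M)) (Q(M) = (1 + (2*M)*(-3 + M))*M = (1 + 2*M*(-3 + M))*M = M*(1 + 2*M*(-3 + M)))
(Q(3)*32)*h = ((3*(1 - 6*3 + 2*3²))*32)*0 = ((3*(1 - 18 + 2*9))*32)*0 = ((3*(1 - 18 + 18))*32)*0 = ((3*1)*32)*0 = (3*32)*0 = 96*0 = 0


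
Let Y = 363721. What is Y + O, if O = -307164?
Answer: 56557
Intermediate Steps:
Y + O = 363721 - 307164 = 56557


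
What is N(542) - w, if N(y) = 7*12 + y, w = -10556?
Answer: 11182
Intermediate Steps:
N(y) = 84 + y
N(542) - w = (84 + 542) - 1*(-10556) = 626 + 10556 = 11182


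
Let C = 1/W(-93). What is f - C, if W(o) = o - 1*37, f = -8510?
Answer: -1106299/130 ≈ -8510.0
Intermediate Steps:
W(o) = -37 + o (W(o) = o - 37 = -37 + o)
C = -1/130 (C = 1/(-37 - 93) = 1/(-130) = -1/130 ≈ -0.0076923)
f - C = -8510 - 1*(-1/130) = -8510 + 1/130 = -1106299/130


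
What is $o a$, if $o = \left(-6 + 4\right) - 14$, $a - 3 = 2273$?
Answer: $-36416$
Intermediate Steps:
$a = 2276$ ($a = 3 + 2273 = 2276$)
$o = -16$ ($o = -2 - 14 = -16$)
$o a = \left(-16\right) 2276 = -36416$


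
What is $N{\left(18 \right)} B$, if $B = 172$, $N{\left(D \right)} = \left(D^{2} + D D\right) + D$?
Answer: $114552$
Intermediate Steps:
$N{\left(D \right)} = D + 2 D^{2}$ ($N{\left(D \right)} = \left(D^{2} + D^{2}\right) + D = 2 D^{2} + D = D + 2 D^{2}$)
$N{\left(18 \right)} B = 18 \left(1 + 2 \cdot 18\right) 172 = 18 \left(1 + 36\right) 172 = 18 \cdot 37 \cdot 172 = 666 \cdot 172 = 114552$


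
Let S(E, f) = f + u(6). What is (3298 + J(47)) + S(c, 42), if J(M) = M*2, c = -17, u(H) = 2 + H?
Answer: 3442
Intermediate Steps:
S(E, f) = 8 + f (S(E, f) = f + (2 + 6) = f + 8 = 8 + f)
J(M) = 2*M
(3298 + J(47)) + S(c, 42) = (3298 + 2*47) + (8 + 42) = (3298 + 94) + 50 = 3392 + 50 = 3442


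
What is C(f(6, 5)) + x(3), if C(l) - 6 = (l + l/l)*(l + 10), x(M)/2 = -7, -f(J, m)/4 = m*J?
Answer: 13082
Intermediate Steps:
f(J, m) = -4*J*m (f(J, m) = -4*m*J = -4*J*m)
x(M) = -14 (x(M) = 2*(-7) = -14)
C(l) = 6 + (1 + l)*(10 + l) (C(l) = 6 + (l + l/l)*(l + 10) = 6 + (l + 1)*(10 + l) = 6 + (1 + l)*(10 + l))
C(f(6, 5)) + x(3) = (16 + (-4*6*5)**2 + 11*(-4*6*5)) - 14 = (16 + (-120)**2 + 11*(-120)) - 14 = (16 + 14400 - 1320) - 14 = 13096 - 14 = 13082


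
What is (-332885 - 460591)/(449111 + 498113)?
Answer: -198369/236806 ≈ -0.83769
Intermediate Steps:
(-332885 - 460591)/(449111 + 498113) = -793476/947224 = -793476*1/947224 = -198369/236806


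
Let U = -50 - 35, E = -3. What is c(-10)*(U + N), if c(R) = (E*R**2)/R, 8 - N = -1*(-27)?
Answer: -3120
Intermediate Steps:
N = -19 (N = 8 - (-1)*(-27) = 8 - 1*27 = 8 - 27 = -19)
U = -85
c(R) = -3*R (c(R) = (-3*R**2)/R = -3*R)
c(-10)*(U + N) = (-3*(-10))*(-85 - 19) = 30*(-104) = -3120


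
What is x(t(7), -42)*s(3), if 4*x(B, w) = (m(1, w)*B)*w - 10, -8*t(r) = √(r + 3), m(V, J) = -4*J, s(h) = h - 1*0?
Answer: -15/2 + 1323*√10/2 ≈ 2084.3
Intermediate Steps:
s(h) = h (s(h) = h + 0 = h)
t(r) = -√(3 + r)/8 (t(r) = -√(r + 3)/8 = -√(3 + r)/8)
x(B, w) = -5/2 - B*w² (x(B, w) = (((-4*w)*B)*w - 10)/4 = ((-4*B*w)*w - 10)/4 = (-4*B*w² - 10)/4 = (-10 - 4*B*w²)/4 = -5/2 - B*w²)
x(t(7), -42)*s(3) = (-5/2 - 1*(-√(3 + 7)/8)*(-42)²)*3 = (-5/2 - 1*(-√10/8)*1764)*3 = (-5/2 + 441*√10/2)*3 = -15/2 + 1323*√10/2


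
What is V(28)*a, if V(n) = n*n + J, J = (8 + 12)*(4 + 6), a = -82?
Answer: -80688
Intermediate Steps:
J = 200 (J = 20*10 = 200)
V(n) = 200 + n² (V(n) = n*n + 200 = n² + 200 = 200 + n²)
V(28)*a = (200 + 28²)*(-82) = (200 + 784)*(-82) = 984*(-82) = -80688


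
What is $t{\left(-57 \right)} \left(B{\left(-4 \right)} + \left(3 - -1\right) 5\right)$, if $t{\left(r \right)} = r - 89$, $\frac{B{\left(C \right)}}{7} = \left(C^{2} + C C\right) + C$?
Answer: $-31536$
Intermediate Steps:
$B{\left(C \right)} = 7 C + 14 C^{2}$ ($B{\left(C \right)} = 7 \left(\left(C^{2} + C C\right) + C\right) = 7 \left(\left(C^{2} + C^{2}\right) + C\right) = 7 \left(2 C^{2} + C\right) = 7 \left(C + 2 C^{2}\right) = 7 C + 14 C^{2}$)
$t{\left(r \right)} = -89 + r$
$t{\left(-57 \right)} \left(B{\left(-4 \right)} + \left(3 - -1\right) 5\right) = \left(-89 - 57\right) \left(7 \left(-4\right) \left(1 + 2 \left(-4\right)\right) + \left(3 - -1\right) 5\right) = - 146 \left(7 \left(-4\right) \left(1 - 8\right) + \left(3 + 1\right) 5\right) = - 146 \left(7 \left(-4\right) \left(-7\right) + 4 \cdot 5\right) = - 146 \left(196 + 20\right) = \left(-146\right) 216 = -31536$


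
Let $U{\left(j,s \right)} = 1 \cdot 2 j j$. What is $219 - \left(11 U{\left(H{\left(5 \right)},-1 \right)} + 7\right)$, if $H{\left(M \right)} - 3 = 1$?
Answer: $-140$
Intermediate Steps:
$H{\left(M \right)} = 4$ ($H{\left(M \right)} = 3 + 1 = 4$)
$U{\left(j,s \right)} = 2 j^{2}$
$219 - \left(11 U{\left(H{\left(5 \right)},-1 \right)} + 7\right) = 219 - \left(11 \cdot 2 \cdot 4^{2} + 7\right) = 219 - \left(11 \cdot 2 \cdot 16 + 7\right) = 219 - \left(11 \cdot 32 + 7\right) = 219 - \left(352 + 7\right) = 219 - 359 = -140$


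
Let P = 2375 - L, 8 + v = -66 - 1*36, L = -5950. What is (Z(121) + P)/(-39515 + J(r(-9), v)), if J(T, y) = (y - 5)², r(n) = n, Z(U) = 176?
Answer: -8501/26290 ≈ -0.32335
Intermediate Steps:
v = -110 (v = -8 + (-66 - 1*36) = -8 + (-66 - 36) = -8 - 102 = -110)
J(T, y) = (-5 + y)²
P = 8325 (P = 2375 - 1*(-5950) = 2375 + 5950 = 8325)
(Z(121) + P)/(-39515 + J(r(-9), v)) = (176 + 8325)/(-39515 + (-5 - 110)²) = 8501/(-39515 + (-115)²) = 8501/(-39515 + 13225) = 8501/(-26290) = 8501*(-1/26290) = -8501/26290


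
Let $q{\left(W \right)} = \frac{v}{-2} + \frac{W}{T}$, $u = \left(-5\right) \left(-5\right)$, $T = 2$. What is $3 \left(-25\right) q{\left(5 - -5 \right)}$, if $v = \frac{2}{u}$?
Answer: $-372$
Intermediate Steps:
$u = 25$
$v = \frac{2}{25} \approx 0.08$
$q{\left(W \right)} = - \frac{1}{25} + \frac{W}{2}$ ($q{\left(W \right)} = \frac{2}{25 \left(-2\right)} + \frac{W}{2} = \frac{2}{25} \left(- \frac{1}{2}\right) + W \frac{1}{2} = - \frac{1}{25} + \frac{W}{2}$)
$3 \left(-25\right) q{\left(5 - -5 \right)} = 3 \left(-25\right) \left(- \frac{1}{25} + \frac{5 - -5}{2}\right) = - 75 \left(- \frac{1}{25} + \frac{5 + 5}{2}\right) = - 75 \left(- \frac{1}{25} + \frac{1}{2} \cdot 10\right) = - 75 \left(- \frac{1}{25} + 5\right) = \left(-75\right) \frac{124}{25} = -372$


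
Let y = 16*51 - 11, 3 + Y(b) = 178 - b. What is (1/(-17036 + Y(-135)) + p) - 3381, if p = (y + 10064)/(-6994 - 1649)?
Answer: -162982897065/48187606 ≈ -3382.3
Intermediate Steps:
Y(b) = 175 - b (Y(b) = -3 + (178 - b) = 175 - b)
y = 805 (y = 816 - 11 = 805)
p = -3623/2881 (p = (805 + 10064)/(-6994 - 1649) = 10869/(-8643) = 10869*(-1/8643) = -3623/2881 ≈ -1.2575)
(1/(-17036 + Y(-135)) + p) - 3381 = (1/(-17036 + (175 - 1*(-135))) - 3623/2881) - 3381 = (1/(-17036 + (175 + 135)) - 3623/2881) - 3381 = (1/(-17036 + 310) - 3623/2881) - 3381 = (1/(-16726) - 3623/2881) - 3381 = (-1/16726 - 3623/2881) - 3381 = -60601179/48187606 - 3381 = -162982897065/48187606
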